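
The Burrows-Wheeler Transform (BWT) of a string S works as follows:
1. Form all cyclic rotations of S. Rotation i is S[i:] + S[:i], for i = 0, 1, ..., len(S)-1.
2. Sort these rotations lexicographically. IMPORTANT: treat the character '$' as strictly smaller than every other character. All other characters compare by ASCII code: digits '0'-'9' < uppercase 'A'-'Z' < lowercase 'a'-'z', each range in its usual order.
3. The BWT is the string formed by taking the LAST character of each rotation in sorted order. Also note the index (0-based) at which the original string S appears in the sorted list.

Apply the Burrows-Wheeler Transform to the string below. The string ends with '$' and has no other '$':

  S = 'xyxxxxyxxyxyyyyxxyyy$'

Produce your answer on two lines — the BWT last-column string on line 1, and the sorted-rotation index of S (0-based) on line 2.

Answer: yyxxyy$xxxyyxxyxyyxyx
6

Derivation:
All 21 rotations (rotation i = S[i:]+S[:i]):
  rot[0] = xyxxxxyxxyxyyyyxxyyy$
  rot[1] = yxxxxyxxyxyyyyxxyyy$x
  rot[2] = xxxxyxxyxyyyyxxyyy$xy
  rot[3] = xxxyxxyxyyyyxxyyy$xyx
  rot[4] = xxyxxyxyyyyxxyyy$xyxx
  rot[5] = xyxxyxyyyyxxyyy$xyxxx
  rot[6] = yxxyxyyyyxxyyy$xyxxxx
  rot[7] = xxyxyyyyxxyyy$xyxxxxy
  rot[8] = xyxyyyyxxyyy$xyxxxxyx
  rot[9] = yxyyyyxxyyy$xyxxxxyxx
  rot[10] = xyyyyxxyyy$xyxxxxyxxy
  rot[11] = yyyyxxyyy$xyxxxxyxxyx
  rot[12] = yyyxxyyy$xyxxxxyxxyxy
  rot[13] = yyxxyyy$xyxxxxyxxyxyy
  rot[14] = yxxyyy$xyxxxxyxxyxyyy
  rot[15] = xxyyy$xyxxxxyxxyxyyyy
  rot[16] = xyyy$xyxxxxyxxyxyyyyx
  rot[17] = yyy$xyxxxxyxxyxyyyyxx
  rot[18] = yy$xyxxxxyxxyxyyyyxxy
  rot[19] = y$xyxxxxyxxyxyyyyxxyy
  rot[20] = $xyxxxxyxxyxyyyyxxyyy
Sorted (with $ < everything):
  sorted[0] = $xyxxxxyxxyxyyyyxxyyy  (last char: 'y')
  sorted[1] = xxxxyxxyxyyyyxxyyy$xy  (last char: 'y')
  sorted[2] = xxxyxxyxyyyyxxyyy$xyx  (last char: 'x')
  sorted[3] = xxyxxyxyyyyxxyyy$xyxx  (last char: 'x')
  sorted[4] = xxyxyyyyxxyyy$xyxxxxy  (last char: 'y')
  sorted[5] = xxyyy$xyxxxxyxxyxyyyy  (last char: 'y')
  sorted[6] = xyxxxxyxxyxyyyyxxyyy$  (last char: '$')
  sorted[7] = xyxxyxyyyyxxyyy$xyxxx  (last char: 'x')
  sorted[8] = xyxyyyyxxyyy$xyxxxxyx  (last char: 'x')
  sorted[9] = xyyy$xyxxxxyxxyxyyyyx  (last char: 'x')
  sorted[10] = xyyyyxxyyy$xyxxxxyxxy  (last char: 'y')
  sorted[11] = y$xyxxxxyxxyxyyyyxxyy  (last char: 'y')
  sorted[12] = yxxxxyxxyxyyyyxxyyy$x  (last char: 'x')
  sorted[13] = yxxyxyyyyxxyyy$xyxxxx  (last char: 'x')
  sorted[14] = yxxyyy$xyxxxxyxxyxyyy  (last char: 'y')
  sorted[15] = yxyyyyxxyyy$xyxxxxyxx  (last char: 'x')
  sorted[16] = yy$xyxxxxyxxyxyyyyxxy  (last char: 'y')
  sorted[17] = yyxxyyy$xyxxxxyxxyxyy  (last char: 'y')
  sorted[18] = yyy$xyxxxxyxxyxyyyyxx  (last char: 'x')
  sorted[19] = yyyxxyyy$xyxxxxyxxyxy  (last char: 'y')
  sorted[20] = yyyyxxyyy$xyxxxxyxxyx  (last char: 'x')
Last column: yyxxyy$xxxyyxxyxyyxyx
Original string S is at sorted index 6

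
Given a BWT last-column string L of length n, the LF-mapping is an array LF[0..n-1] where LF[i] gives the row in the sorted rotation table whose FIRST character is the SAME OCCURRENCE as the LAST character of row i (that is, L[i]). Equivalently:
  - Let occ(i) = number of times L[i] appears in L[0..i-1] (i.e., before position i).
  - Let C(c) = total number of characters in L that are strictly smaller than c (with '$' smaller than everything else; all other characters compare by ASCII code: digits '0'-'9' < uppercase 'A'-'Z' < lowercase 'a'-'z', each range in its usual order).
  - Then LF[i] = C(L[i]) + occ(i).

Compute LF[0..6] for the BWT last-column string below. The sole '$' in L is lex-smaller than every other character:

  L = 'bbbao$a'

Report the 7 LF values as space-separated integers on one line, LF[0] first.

Answer: 3 4 5 1 6 0 2

Derivation:
Char counts: '$':1, 'a':2, 'b':3, 'o':1
C (first-col start): C('$')=0, C('a')=1, C('b')=3, C('o')=6
L[0]='b': occ=0, LF[0]=C('b')+0=3+0=3
L[1]='b': occ=1, LF[1]=C('b')+1=3+1=4
L[2]='b': occ=2, LF[2]=C('b')+2=3+2=5
L[3]='a': occ=0, LF[3]=C('a')+0=1+0=1
L[4]='o': occ=0, LF[4]=C('o')+0=6+0=6
L[5]='$': occ=0, LF[5]=C('$')+0=0+0=0
L[6]='a': occ=1, LF[6]=C('a')+1=1+1=2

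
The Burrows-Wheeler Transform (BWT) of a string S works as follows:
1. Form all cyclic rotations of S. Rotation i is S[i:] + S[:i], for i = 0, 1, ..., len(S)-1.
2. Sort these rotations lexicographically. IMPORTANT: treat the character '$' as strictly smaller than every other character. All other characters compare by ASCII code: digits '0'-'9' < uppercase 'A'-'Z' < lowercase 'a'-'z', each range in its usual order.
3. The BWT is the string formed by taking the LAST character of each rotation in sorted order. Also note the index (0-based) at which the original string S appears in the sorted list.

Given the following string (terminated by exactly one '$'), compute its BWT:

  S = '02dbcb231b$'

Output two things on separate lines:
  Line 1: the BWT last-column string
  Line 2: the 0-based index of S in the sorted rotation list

Answer: b$3b021cdb2
1

Derivation:
All 11 rotations (rotation i = S[i:]+S[:i]):
  rot[0] = 02dbcb231b$
  rot[1] = 2dbcb231b$0
  rot[2] = dbcb231b$02
  rot[3] = bcb231b$02d
  rot[4] = cb231b$02db
  rot[5] = b231b$02dbc
  rot[6] = 231b$02dbcb
  rot[7] = 31b$02dbcb2
  rot[8] = 1b$02dbcb23
  rot[9] = b$02dbcb231
  rot[10] = $02dbcb231b
Sorted (with $ < everything):
  sorted[0] = $02dbcb231b  (last char: 'b')
  sorted[1] = 02dbcb231b$  (last char: '$')
  sorted[2] = 1b$02dbcb23  (last char: '3')
  sorted[3] = 231b$02dbcb  (last char: 'b')
  sorted[4] = 2dbcb231b$0  (last char: '0')
  sorted[5] = 31b$02dbcb2  (last char: '2')
  sorted[6] = b$02dbcb231  (last char: '1')
  sorted[7] = b231b$02dbc  (last char: 'c')
  sorted[8] = bcb231b$02d  (last char: 'd')
  sorted[9] = cb231b$02db  (last char: 'b')
  sorted[10] = dbcb231b$02  (last char: '2')
Last column: b$3b021cdb2
Original string S is at sorted index 1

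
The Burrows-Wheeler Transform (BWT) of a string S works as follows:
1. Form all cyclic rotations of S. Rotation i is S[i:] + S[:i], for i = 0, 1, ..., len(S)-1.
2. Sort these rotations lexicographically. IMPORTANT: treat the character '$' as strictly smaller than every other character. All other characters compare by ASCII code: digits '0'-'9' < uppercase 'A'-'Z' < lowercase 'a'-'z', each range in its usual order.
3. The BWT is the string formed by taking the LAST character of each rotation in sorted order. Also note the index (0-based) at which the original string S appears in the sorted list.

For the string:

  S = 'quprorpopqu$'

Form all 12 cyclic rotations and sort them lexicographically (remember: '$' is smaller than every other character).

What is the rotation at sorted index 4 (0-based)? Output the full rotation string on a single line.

All 12 rotations (rotation i = S[i:]+S[:i]):
  rot[0] = quprorpopqu$
  rot[1] = uprorpopqu$q
  rot[2] = prorpopqu$qu
  rot[3] = rorpopqu$qup
  rot[4] = orpopqu$qupr
  rot[5] = rpopqu$qupro
  rot[6] = popqu$qupror
  rot[7] = opqu$quprorp
  rot[8] = pqu$quprorpo
  rot[9] = qu$quprorpop
  rot[10] = u$quprorpopq
  rot[11] = $quprorpopqu
Sorted (with $ < everything):
  sorted[0] = $quprorpopqu
  sorted[1] = opqu$quprorp
  sorted[2] = orpopqu$qupr
  sorted[3] = popqu$qupror
  sorted[4] = pqu$quprorpo
  sorted[5] = prorpopqu$qu
  sorted[6] = qu$quprorpop
  sorted[7] = quprorpopqu$
  sorted[8] = rorpopqu$qup
  sorted[9] = rpopqu$qupro
  sorted[10] = u$quprorpopq
  sorted[11] = uprorpopqu$q
sorted[4] = pqu$quprorpo

Answer: pqu$quprorpo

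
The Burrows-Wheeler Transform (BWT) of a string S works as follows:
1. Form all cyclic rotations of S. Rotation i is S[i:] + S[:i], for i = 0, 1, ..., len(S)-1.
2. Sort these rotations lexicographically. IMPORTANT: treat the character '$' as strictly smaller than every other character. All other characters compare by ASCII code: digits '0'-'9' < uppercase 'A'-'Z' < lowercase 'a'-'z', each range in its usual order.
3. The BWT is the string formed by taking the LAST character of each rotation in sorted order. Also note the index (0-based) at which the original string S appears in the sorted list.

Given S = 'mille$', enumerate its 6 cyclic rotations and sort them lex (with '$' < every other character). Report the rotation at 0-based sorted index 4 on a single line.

Answer: lle$mi

Derivation:
All 6 rotations (rotation i = S[i:]+S[:i]):
  rot[0] = mille$
  rot[1] = ille$m
  rot[2] = lle$mi
  rot[3] = le$mil
  rot[4] = e$mill
  rot[5] = $mille
Sorted (with $ < everything):
  sorted[0] = $mille
  sorted[1] = e$mill
  sorted[2] = ille$m
  sorted[3] = le$mil
  sorted[4] = lle$mi
  sorted[5] = mille$
sorted[4] = lle$mi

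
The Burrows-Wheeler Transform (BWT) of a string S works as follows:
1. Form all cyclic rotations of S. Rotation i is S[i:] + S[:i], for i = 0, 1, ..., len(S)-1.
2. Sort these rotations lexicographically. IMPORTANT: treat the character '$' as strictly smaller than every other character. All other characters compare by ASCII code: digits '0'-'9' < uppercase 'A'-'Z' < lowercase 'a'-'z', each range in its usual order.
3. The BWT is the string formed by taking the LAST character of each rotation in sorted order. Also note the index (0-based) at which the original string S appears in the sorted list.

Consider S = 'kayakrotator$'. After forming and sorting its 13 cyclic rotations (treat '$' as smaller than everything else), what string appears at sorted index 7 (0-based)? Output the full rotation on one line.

Answer: otator$kayakr

Derivation:
All 13 rotations (rotation i = S[i:]+S[:i]):
  rot[0] = kayakrotator$
  rot[1] = ayakrotator$k
  rot[2] = yakrotator$ka
  rot[3] = akrotator$kay
  rot[4] = krotator$kaya
  rot[5] = rotator$kayak
  rot[6] = otator$kayakr
  rot[7] = tator$kayakro
  rot[8] = ator$kayakrot
  rot[9] = tor$kayakrota
  rot[10] = or$kayakrotat
  rot[11] = r$kayakrotato
  rot[12] = $kayakrotator
Sorted (with $ < everything):
  sorted[0] = $kayakrotator
  sorted[1] = akrotator$kay
  sorted[2] = ator$kayakrot
  sorted[3] = ayakrotator$k
  sorted[4] = kayakrotator$
  sorted[5] = krotator$kaya
  sorted[6] = or$kayakrotat
  sorted[7] = otator$kayakr
  sorted[8] = r$kayakrotato
  sorted[9] = rotator$kayak
  sorted[10] = tator$kayakro
  sorted[11] = tor$kayakrota
  sorted[12] = yakrotator$ka
sorted[7] = otator$kayakr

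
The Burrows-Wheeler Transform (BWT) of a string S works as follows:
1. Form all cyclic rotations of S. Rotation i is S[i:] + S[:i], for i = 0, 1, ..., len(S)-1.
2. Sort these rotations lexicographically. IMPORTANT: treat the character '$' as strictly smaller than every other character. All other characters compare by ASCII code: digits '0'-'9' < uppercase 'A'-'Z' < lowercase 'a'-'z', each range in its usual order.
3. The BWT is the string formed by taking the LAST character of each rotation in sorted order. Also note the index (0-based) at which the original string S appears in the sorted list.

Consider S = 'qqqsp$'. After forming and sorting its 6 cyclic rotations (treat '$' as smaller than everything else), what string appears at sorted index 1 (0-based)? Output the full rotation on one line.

Answer: p$qqqs

Derivation:
All 6 rotations (rotation i = S[i:]+S[:i]):
  rot[0] = qqqsp$
  rot[1] = qqsp$q
  rot[2] = qsp$qq
  rot[3] = sp$qqq
  rot[4] = p$qqqs
  rot[5] = $qqqsp
Sorted (with $ < everything):
  sorted[0] = $qqqsp
  sorted[1] = p$qqqs
  sorted[2] = qqqsp$
  sorted[3] = qqsp$q
  sorted[4] = qsp$qq
  sorted[5] = sp$qqq
sorted[1] = p$qqqs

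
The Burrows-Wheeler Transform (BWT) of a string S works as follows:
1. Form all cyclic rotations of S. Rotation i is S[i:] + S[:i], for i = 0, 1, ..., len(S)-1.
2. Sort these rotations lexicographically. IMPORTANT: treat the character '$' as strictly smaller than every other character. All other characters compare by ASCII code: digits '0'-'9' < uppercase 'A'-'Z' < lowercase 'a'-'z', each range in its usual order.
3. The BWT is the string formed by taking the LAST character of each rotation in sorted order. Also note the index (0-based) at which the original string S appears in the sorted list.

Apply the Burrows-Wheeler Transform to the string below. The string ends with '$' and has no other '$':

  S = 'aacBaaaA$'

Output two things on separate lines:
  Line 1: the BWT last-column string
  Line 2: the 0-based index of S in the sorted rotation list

Answer: AacaaB$aa
6

Derivation:
All 9 rotations (rotation i = S[i:]+S[:i]):
  rot[0] = aacBaaaA$
  rot[1] = acBaaaA$a
  rot[2] = cBaaaA$aa
  rot[3] = BaaaA$aac
  rot[4] = aaaA$aacB
  rot[5] = aaA$aacBa
  rot[6] = aA$aacBaa
  rot[7] = A$aacBaaa
  rot[8] = $aacBaaaA
Sorted (with $ < everything):
  sorted[0] = $aacBaaaA  (last char: 'A')
  sorted[1] = A$aacBaaa  (last char: 'a')
  sorted[2] = BaaaA$aac  (last char: 'c')
  sorted[3] = aA$aacBaa  (last char: 'a')
  sorted[4] = aaA$aacBa  (last char: 'a')
  sorted[5] = aaaA$aacB  (last char: 'B')
  sorted[6] = aacBaaaA$  (last char: '$')
  sorted[7] = acBaaaA$a  (last char: 'a')
  sorted[8] = cBaaaA$aa  (last char: 'a')
Last column: AacaaB$aa
Original string S is at sorted index 6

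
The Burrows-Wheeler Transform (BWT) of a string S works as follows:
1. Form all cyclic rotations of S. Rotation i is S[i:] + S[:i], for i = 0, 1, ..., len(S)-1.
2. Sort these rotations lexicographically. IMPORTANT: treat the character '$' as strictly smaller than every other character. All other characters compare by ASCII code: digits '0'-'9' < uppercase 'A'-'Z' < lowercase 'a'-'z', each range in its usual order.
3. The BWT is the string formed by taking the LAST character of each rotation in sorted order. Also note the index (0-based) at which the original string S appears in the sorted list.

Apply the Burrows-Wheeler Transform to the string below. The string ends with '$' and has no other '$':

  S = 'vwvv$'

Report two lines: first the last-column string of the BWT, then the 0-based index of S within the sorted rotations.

Answer: vvw$v
3

Derivation:
All 5 rotations (rotation i = S[i:]+S[:i]):
  rot[0] = vwvv$
  rot[1] = wvv$v
  rot[2] = vv$vw
  rot[3] = v$vwv
  rot[4] = $vwvv
Sorted (with $ < everything):
  sorted[0] = $vwvv  (last char: 'v')
  sorted[1] = v$vwv  (last char: 'v')
  sorted[2] = vv$vw  (last char: 'w')
  sorted[3] = vwvv$  (last char: '$')
  sorted[4] = wvv$v  (last char: 'v')
Last column: vvw$v
Original string S is at sorted index 3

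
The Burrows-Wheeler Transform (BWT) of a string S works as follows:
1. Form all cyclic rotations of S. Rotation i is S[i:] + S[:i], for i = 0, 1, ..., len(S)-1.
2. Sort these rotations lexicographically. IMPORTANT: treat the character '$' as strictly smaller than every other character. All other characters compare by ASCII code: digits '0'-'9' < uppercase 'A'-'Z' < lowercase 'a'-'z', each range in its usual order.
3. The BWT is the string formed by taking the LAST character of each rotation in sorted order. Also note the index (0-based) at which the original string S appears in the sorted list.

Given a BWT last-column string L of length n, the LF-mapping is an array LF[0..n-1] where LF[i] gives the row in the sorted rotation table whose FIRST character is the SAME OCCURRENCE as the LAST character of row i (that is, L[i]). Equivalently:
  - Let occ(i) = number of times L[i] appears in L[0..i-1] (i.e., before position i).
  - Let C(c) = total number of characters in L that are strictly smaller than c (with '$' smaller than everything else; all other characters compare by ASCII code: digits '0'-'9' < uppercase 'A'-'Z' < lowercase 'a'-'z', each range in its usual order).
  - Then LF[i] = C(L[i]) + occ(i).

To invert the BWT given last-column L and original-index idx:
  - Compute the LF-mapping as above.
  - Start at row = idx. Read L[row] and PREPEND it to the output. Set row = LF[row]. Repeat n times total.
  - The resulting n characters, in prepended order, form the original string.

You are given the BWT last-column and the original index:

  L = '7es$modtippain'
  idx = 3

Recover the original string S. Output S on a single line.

LF mapping: 1 4 12 0 7 9 3 13 5 10 11 2 6 8
Walk LF starting at row 3, prepending L[row]:
  step 1: row=3, L[3]='$', prepend. Next row=LF[3]=0
  step 2: row=0, L[0]='7', prepend. Next row=LF[0]=1
  step 3: row=1, L[1]='e', prepend. Next row=LF[1]=4
  step 4: row=4, L[4]='m', prepend. Next row=LF[4]=7
  step 5: row=7, L[7]='t', prepend. Next row=LF[7]=13
  step 6: row=13, L[13]='n', prepend. Next row=LF[13]=8
  step 7: row=8, L[8]='i', prepend. Next row=LF[8]=5
  step 8: row=5, L[5]='o', prepend. Next row=LF[5]=9
  step 9: row=9, L[9]='p', prepend. Next row=LF[9]=10
  step 10: row=10, L[10]='p', prepend. Next row=LF[10]=11
  step 11: row=11, L[11]='a', prepend. Next row=LF[11]=2
  step 12: row=2, L[2]='s', prepend. Next row=LF[2]=12
  step 13: row=12, L[12]='i', prepend. Next row=LF[12]=6
  step 14: row=6, L[6]='d', prepend. Next row=LF[6]=3
Reversed output: disappointme7$

Answer: disappointme7$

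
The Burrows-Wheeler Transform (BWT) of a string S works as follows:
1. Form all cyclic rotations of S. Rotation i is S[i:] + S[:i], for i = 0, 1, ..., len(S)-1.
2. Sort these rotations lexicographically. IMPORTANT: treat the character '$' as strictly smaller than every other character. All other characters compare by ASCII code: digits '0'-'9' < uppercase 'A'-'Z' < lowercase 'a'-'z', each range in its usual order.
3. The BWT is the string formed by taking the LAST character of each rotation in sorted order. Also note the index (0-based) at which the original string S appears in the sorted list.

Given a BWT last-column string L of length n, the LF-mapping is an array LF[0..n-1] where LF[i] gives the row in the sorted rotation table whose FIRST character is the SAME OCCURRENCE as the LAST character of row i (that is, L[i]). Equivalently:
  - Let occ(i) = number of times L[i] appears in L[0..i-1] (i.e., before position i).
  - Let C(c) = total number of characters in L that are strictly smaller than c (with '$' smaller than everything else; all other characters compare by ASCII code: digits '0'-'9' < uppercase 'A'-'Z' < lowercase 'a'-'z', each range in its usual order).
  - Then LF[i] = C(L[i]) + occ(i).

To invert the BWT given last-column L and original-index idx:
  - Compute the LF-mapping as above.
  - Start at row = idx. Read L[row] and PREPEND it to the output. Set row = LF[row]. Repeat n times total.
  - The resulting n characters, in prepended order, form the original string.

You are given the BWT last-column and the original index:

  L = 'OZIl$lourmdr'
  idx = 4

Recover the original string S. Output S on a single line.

LF mapping: 2 3 1 5 0 6 8 11 9 7 4 10
Walk LF starting at row 4, prepending L[row]:
  step 1: row=4, L[4]='$', prepend. Next row=LF[4]=0
  step 2: row=0, L[0]='O', prepend. Next row=LF[0]=2
  step 3: row=2, L[2]='I', prepend. Next row=LF[2]=1
  step 4: row=1, L[1]='Z', prepend. Next row=LF[1]=3
  step 5: row=3, L[3]='l', prepend. Next row=LF[3]=5
  step 6: row=5, L[5]='l', prepend. Next row=LF[5]=6
  step 7: row=6, L[6]='o', prepend. Next row=LF[6]=8
  step 8: row=8, L[8]='r', prepend. Next row=LF[8]=9
  step 9: row=9, L[9]='m', prepend. Next row=LF[9]=7
  step 10: row=7, L[7]='u', prepend. Next row=LF[7]=11
  step 11: row=11, L[11]='r', prepend. Next row=LF[11]=10
  step 12: row=10, L[10]='d', prepend. Next row=LF[10]=4
Reversed output: drumrollZIO$

Answer: drumrollZIO$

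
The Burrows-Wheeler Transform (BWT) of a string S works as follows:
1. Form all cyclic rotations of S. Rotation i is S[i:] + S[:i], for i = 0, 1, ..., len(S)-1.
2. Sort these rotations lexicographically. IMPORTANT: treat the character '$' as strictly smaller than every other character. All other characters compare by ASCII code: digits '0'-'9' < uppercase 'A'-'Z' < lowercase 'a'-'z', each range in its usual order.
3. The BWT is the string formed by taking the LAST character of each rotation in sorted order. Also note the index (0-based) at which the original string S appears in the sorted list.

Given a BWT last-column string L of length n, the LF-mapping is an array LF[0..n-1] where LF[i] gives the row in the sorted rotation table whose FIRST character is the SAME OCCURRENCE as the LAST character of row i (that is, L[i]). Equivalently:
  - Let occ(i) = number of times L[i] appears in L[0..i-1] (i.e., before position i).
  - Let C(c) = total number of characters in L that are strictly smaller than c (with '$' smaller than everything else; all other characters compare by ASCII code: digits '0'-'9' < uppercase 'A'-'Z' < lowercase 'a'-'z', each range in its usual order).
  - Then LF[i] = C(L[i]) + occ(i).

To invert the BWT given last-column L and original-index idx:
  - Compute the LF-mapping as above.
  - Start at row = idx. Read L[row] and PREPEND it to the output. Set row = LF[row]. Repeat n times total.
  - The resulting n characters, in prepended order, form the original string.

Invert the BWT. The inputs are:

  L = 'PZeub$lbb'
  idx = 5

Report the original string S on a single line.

LF mapping: 1 2 6 8 3 0 7 4 5
Walk LF starting at row 5, prepending L[row]:
  step 1: row=5, L[5]='$', prepend. Next row=LF[5]=0
  step 2: row=0, L[0]='P', prepend. Next row=LF[0]=1
  step 3: row=1, L[1]='Z', prepend. Next row=LF[1]=2
  step 4: row=2, L[2]='e', prepend. Next row=LF[2]=6
  step 5: row=6, L[6]='l', prepend. Next row=LF[6]=7
  step 6: row=7, L[7]='b', prepend. Next row=LF[7]=4
  step 7: row=4, L[4]='b', prepend. Next row=LF[4]=3
  step 8: row=3, L[3]='u', prepend. Next row=LF[3]=8
  step 9: row=8, L[8]='b', prepend. Next row=LF[8]=5
Reversed output: bubbleZP$

Answer: bubbleZP$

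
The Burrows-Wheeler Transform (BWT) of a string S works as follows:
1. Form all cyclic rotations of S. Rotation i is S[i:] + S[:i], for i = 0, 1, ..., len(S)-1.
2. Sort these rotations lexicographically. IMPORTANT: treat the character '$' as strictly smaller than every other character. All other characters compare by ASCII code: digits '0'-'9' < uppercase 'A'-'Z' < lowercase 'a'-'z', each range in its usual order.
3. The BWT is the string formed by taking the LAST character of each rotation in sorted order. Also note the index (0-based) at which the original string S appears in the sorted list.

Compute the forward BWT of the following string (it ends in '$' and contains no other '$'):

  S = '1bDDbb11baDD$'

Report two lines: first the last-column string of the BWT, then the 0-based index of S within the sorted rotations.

All 13 rotations (rotation i = S[i:]+S[:i]):
  rot[0] = 1bDDbb11baDD$
  rot[1] = bDDbb11baDD$1
  rot[2] = DDbb11baDD$1b
  rot[3] = Dbb11baDD$1bD
  rot[4] = bb11baDD$1bDD
  rot[5] = b11baDD$1bDDb
  rot[6] = 11baDD$1bDDbb
  rot[7] = 1baDD$1bDDbb1
  rot[8] = baDD$1bDDbb11
  rot[9] = aDD$1bDDbb11b
  rot[10] = DD$1bDDbb11ba
  rot[11] = D$1bDDbb11baD
  rot[12] = $1bDDbb11baDD
Sorted (with $ < everything):
  sorted[0] = $1bDDbb11baDD  (last char: 'D')
  sorted[1] = 11baDD$1bDDbb  (last char: 'b')
  sorted[2] = 1bDDbb11baDD$  (last char: '$')
  sorted[3] = 1baDD$1bDDbb1  (last char: '1')
  sorted[4] = D$1bDDbb11baD  (last char: 'D')
  sorted[5] = DD$1bDDbb11ba  (last char: 'a')
  sorted[6] = DDbb11baDD$1b  (last char: 'b')
  sorted[7] = Dbb11baDD$1bD  (last char: 'D')
  sorted[8] = aDD$1bDDbb11b  (last char: 'b')
  sorted[9] = b11baDD$1bDDb  (last char: 'b')
  sorted[10] = bDDbb11baDD$1  (last char: '1')
  sorted[11] = baDD$1bDDbb11  (last char: '1')
  sorted[12] = bb11baDD$1bDD  (last char: 'D')
Last column: Db$1DabDbb11D
Original string S is at sorted index 2

Answer: Db$1DabDbb11D
2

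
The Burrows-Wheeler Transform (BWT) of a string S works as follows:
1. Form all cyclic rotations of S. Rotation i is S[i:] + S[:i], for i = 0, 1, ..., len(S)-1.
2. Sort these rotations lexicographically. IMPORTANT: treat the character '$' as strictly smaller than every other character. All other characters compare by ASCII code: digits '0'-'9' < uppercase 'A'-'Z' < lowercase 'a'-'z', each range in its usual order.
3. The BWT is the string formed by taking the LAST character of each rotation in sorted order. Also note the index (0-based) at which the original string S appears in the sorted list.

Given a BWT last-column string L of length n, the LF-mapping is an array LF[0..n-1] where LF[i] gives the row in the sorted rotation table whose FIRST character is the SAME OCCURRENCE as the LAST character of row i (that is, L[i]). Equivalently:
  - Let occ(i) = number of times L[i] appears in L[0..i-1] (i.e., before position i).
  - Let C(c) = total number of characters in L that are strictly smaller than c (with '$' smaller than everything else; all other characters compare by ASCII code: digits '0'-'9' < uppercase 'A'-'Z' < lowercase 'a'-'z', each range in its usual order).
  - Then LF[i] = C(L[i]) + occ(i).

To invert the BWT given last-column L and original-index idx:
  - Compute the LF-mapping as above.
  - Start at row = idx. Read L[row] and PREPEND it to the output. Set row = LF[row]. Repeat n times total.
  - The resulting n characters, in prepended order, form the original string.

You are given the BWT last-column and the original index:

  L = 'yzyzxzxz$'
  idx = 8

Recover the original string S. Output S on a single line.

LF mapping: 3 5 4 6 1 7 2 8 0
Walk LF starting at row 8, prepending L[row]:
  step 1: row=8, L[8]='$', prepend. Next row=LF[8]=0
  step 2: row=0, L[0]='y', prepend. Next row=LF[0]=3
  step 3: row=3, L[3]='z', prepend. Next row=LF[3]=6
  step 4: row=6, L[6]='x', prepend. Next row=LF[6]=2
  step 5: row=2, L[2]='y', prepend. Next row=LF[2]=4
  step 6: row=4, L[4]='x', prepend. Next row=LF[4]=1
  step 7: row=1, L[1]='z', prepend. Next row=LF[1]=5
  step 8: row=5, L[5]='z', prepend. Next row=LF[5]=7
  step 9: row=7, L[7]='z', prepend. Next row=LF[7]=8
Reversed output: zzzxyxzy$

Answer: zzzxyxzy$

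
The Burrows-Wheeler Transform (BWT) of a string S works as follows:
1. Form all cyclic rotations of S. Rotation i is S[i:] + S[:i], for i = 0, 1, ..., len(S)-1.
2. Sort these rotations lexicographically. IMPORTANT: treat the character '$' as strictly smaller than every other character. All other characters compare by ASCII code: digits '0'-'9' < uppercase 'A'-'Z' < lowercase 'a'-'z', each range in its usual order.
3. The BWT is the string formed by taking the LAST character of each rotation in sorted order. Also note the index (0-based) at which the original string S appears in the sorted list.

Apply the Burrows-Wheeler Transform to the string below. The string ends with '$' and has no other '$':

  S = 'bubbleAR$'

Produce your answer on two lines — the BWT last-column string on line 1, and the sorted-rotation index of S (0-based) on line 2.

All 9 rotations (rotation i = S[i:]+S[:i]):
  rot[0] = bubbleAR$
  rot[1] = ubbleAR$b
  rot[2] = bbleAR$bu
  rot[3] = bleAR$bub
  rot[4] = leAR$bubb
  rot[5] = eAR$bubbl
  rot[6] = AR$bubble
  rot[7] = R$bubbleA
  rot[8] = $bubbleAR
Sorted (with $ < everything):
  sorted[0] = $bubbleAR  (last char: 'R')
  sorted[1] = AR$bubble  (last char: 'e')
  sorted[2] = R$bubbleA  (last char: 'A')
  sorted[3] = bbleAR$bu  (last char: 'u')
  sorted[4] = bleAR$bub  (last char: 'b')
  sorted[5] = bubbleAR$  (last char: '$')
  sorted[6] = eAR$bubbl  (last char: 'l')
  sorted[7] = leAR$bubb  (last char: 'b')
  sorted[8] = ubbleAR$b  (last char: 'b')
Last column: ReAub$lbb
Original string S is at sorted index 5

Answer: ReAub$lbb
5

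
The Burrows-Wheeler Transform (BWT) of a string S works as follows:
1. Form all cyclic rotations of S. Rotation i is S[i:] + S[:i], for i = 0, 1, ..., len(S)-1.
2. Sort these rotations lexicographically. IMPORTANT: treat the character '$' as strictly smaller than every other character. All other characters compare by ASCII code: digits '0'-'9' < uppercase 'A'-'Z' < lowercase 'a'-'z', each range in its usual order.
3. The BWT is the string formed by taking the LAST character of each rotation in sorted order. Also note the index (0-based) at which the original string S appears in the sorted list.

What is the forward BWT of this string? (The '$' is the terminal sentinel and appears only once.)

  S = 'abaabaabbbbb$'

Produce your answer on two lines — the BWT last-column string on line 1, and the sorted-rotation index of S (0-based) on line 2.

Answer: bbb$aabaabbba
3

Derivation:
All 13 rotations (rotation i = S[i:]+S[:i]):
  rot[0] = abaabaabbbbb$
  rot[1] = baabaabbbbb$a
  rot[2] = aabaabbbbb$ab
  rot[3] = abaabbbbb$aba
  rot[4] = baabbbbb$abaa
  rot[5] = aabbbbb$abaab
  rot[6] = abbbbb$abaaba
  rot[7] = bbbbb$abaabaa
  rot[8] = bbbb$abaabaab
  rot[9] = bbb$abaabaabb
  rot[10] = bb$abaabaabbb
  rot[11] = b$abaabaabbbb
  rot[12] = $abaabaabbbbb
Sorted (with $ < everything):
  sorted[0] = $abaabaabbbbb  (last char: 'b')
  sorted[1] = aabaabbbbb$ab  (last char: 'b')
  sorted[2] = aabbbbb$abaab  (last char: 'b')
  sorted[3] = abaabaabbbbb$  (last char: '$')
  sorted[4] = abaabbbbb$aba  (last char: 'a')
  sorted[5] = abbbbb$abaaba  (last char: 'a')
  sorted[6] = b$abaabaabbbb  (last char: 'b')
  sorted[7] = baabaabbbbb$a  (last char: 'a')
  sorted[8] = baabbbbb$abaa  (last char: 'a')
  sorted[9] = bb$abaabaabbb  (last char: 'b')
  sorted[10] = bbb$abaabaabb  (last char: 'b')
  sorted[11] = bbbb$abaabaab  (last char: 'b')
  sorted[12] = bbbbb$abaabaa  (last char: 'a')
Last column: bbb$aabaabbba
Original string S is at sorted index 3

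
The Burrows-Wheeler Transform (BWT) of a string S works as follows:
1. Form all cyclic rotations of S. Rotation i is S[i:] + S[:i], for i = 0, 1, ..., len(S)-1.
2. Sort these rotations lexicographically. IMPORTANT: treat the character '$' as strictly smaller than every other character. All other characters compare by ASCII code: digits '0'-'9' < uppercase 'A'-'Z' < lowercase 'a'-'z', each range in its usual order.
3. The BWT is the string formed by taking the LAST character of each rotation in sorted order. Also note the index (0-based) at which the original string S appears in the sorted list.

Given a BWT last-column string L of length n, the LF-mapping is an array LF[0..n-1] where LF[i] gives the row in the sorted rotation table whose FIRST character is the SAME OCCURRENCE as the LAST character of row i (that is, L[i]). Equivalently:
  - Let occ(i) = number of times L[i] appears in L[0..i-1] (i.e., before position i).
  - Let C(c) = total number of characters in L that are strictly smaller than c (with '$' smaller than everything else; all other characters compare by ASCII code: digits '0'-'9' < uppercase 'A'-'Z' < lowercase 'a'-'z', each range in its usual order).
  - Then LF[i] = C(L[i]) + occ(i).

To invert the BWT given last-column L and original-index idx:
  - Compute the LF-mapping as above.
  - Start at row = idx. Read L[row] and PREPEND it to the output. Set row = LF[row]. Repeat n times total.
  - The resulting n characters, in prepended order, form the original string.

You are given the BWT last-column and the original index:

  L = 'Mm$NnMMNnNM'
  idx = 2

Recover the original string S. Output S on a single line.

Answer: MNMNNnMnmM$

Derivation:
LF mapping: 1 8 0 5 9 2 3 6 10 7 4
Walk LF starting at row 2, prepending L[row]:
  step 1: row=2, L[2]='$', prepend. Next row=LF[2]=0
  step 2: row=0, L[0]='M', prepend. Next row=LF[0]=1
  step 3: row=1, L[1]='m', prepend. Next row=LF[1]=8
  step 4: row=8, L[8]='n', prepend. Next row=LF[8]=10
  step 5: row=10, L[10]='M', prepend. Next row=LF[10]=4
  step 6: row=4, L[4]='n', prepend. Next row=LF[4]=9
  step 7: row=9, L[9]='N', prepend. Next row=LF[9]=7
  step 8: row=7, L[7]='N', prepend. Next row=LF[7]=6
  step 9: row=6, L[6]='M', prepend. Next row=LF[6]=3
  step 10: row=3, L[3]='N', prepend. Next row=LF[3]=5
  step 11: row=5, L[5]='M', prepend. Next row=LF[5]=2
Reversed output: MNMNNnMnmM$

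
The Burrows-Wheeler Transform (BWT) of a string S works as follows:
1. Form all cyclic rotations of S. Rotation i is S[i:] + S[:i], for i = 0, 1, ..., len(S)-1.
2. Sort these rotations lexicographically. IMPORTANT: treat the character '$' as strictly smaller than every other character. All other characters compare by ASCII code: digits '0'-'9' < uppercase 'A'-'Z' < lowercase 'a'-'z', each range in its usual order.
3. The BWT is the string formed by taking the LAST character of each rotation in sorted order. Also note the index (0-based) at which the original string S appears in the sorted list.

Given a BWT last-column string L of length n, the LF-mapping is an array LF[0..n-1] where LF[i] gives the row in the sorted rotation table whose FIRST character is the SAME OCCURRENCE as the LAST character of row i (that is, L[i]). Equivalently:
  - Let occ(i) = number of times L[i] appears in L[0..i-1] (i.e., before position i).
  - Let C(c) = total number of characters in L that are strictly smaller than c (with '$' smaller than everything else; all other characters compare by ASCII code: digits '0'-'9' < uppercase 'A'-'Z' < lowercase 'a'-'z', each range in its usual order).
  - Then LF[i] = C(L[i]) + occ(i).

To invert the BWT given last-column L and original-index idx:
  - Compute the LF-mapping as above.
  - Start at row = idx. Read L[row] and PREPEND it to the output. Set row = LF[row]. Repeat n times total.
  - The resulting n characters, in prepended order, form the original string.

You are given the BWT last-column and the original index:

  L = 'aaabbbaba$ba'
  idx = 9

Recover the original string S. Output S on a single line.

Answer: babaabbbaaa$

Derivation:
LF mapping: 1 2 3 7 8 9 4 10 5 0 11 6
Walk LF starting at row 9, prepending L[row]:
  step 1: row=9, L[9]='$', prepend. Next row=LF[9]=0
  step 2: row=0, L[0]='a', prepend. Next row=LF[0]=1
  step 3: row=1, L[1]='a', prepend. Next row=LF[1]=2
  step 4: row=2, L[2]='a', prepend. Next row=LF[2]=3
  step 5: row=3, L[3]='b', prepend. Next row=LF[3]=7
  step 6: row=7, L[7]='b', prepend. Next row=LF[7]=10
  step 7: row=10, L[10]='b', prepend. Next row=LF[10]=11
  step 8: row=11, L[11]='a', prepend. Next row=LF[11]=6
  step 9: row=6, L[6]='a', prepend. Next row=LF[6]=4
  step 10: row=4, L[4]='b', prepend. Next row=LF[4]=8
  step 11: row=8, L[8]='a', prepend. Next row=LF[8]=5
  step 12: row=5, L[5]='b', prepend. Next row=LF[5]=9
Reversed output: babaabbbaaa$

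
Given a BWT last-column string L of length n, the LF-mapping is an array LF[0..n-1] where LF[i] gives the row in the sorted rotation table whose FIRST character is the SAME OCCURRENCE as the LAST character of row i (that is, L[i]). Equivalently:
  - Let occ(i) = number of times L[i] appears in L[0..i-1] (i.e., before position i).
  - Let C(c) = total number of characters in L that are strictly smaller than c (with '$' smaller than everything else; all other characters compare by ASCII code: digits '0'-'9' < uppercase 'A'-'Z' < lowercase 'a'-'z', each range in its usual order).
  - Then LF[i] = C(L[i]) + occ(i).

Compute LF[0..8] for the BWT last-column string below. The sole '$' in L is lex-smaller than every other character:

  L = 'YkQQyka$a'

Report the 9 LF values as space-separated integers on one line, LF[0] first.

Char counts: '$':1, 'Q':2, 'Y':1, 'a':2, 'k':2, 'y':1
C (first-col start): C('$')=0, C('Q')=1, C('Y')=3, C('a')=4, C('k')=6, C('y')=8
L[0]='Y': occ=0, LF[0]=C('Y')+0=3+0=3
L[1]='k': occ=0, LF[1]=C('k')+0=6+0=6
L[2]='Q': occ=0, LF[2]=C('Q')+0=1+0=1
L[3]='Q': occ=1, LF[3]=C('Q')+1=1+1=2
L[4]='y': occ=0, LF[4]=C('y')+0=8+0=8
L[5]='k': occ=1, LF[5]=C('k')+1=6+1=7
L[6]='a': occ=0, LF[6]=C('a')+0=4+0=4
L[7]='$': occ=0, LF[7]=C('$')+0=0+0=0
L[8]='a': occ=1, LF[8]=C('a')+1=4+1=5

Answer: 3 6 1 2 8 7 4 0 5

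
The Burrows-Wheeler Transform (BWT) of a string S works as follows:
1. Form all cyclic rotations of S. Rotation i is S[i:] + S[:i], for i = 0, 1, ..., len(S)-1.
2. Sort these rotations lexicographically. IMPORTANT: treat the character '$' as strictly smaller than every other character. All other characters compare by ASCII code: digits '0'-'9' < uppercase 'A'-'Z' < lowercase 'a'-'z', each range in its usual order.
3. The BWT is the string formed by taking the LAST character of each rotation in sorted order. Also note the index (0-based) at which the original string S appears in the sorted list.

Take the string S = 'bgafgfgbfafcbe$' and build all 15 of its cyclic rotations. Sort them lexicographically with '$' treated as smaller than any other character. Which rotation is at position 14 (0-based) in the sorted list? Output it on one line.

Answer: gfgbfafcbe$bgaf

Derivation:
All 15 rotations (rotation i = S[i:]+S[:i]):
  rot[0] = bgafgfgbfafcbe$
  rot[1] = gafgfgbfafcbe$b
  rot[2] = afgfgbfafcbe$bg
  rot[3] = fgfgbfafcbe$bga
  rot[4] = gfgbfafcbe$bgaf
  rot[5] = fgbfafcbe$bgafg
  rot[6] = gbfafcbe$bgafgf
  rot[7] = bfafcbe$bgafgfg
  rot[8] = fafcbe$bgafgfgb
  rot[9] = afcbe$bgafgfgbf
  rot[10] = fcbe$bgafgfgbfa
  rot[11] = cbe$bgafgfgbfaf
  rot[12] = be$bgafgfgbfafc
  rot[13] = e$bgafgfgbfafcb
  rot[14] = $bgafgfgbfafcbe
Sorted (with $ < everything):
  sorted[0] = $bgafgfgbfafcbe
  sorted[1] = afcbe$bgafgfgbf
  sorted[2] = afgfgbfafcbe$bg
  sorted[3] = be$bgafgfgbfafc
  sorted[4] = bfafcbe$bgafgfg
  sorted[5] = bgafgfgbfafcbe$
  sorted[6] = cbe$bgafgfgbfaf
  sorted[7] = e$bgafgfgbfafcb
  sorted[8] = fafcbe$bgafgfgb
  sorted[9] = fcbe$bgafgfgbfa
  sorted[10] = fgbfafcbe$bgafg
  sorted[11] = fgfgbfafcbe$bga
  sorted[12] = gafgfgbfafcbe$b
  sorted[13] = gbfafcbe$bgafgf
  sorted[14] = gfgbfafcbe$bgaf
sorted[14] = gfgbfafcbe$bgaf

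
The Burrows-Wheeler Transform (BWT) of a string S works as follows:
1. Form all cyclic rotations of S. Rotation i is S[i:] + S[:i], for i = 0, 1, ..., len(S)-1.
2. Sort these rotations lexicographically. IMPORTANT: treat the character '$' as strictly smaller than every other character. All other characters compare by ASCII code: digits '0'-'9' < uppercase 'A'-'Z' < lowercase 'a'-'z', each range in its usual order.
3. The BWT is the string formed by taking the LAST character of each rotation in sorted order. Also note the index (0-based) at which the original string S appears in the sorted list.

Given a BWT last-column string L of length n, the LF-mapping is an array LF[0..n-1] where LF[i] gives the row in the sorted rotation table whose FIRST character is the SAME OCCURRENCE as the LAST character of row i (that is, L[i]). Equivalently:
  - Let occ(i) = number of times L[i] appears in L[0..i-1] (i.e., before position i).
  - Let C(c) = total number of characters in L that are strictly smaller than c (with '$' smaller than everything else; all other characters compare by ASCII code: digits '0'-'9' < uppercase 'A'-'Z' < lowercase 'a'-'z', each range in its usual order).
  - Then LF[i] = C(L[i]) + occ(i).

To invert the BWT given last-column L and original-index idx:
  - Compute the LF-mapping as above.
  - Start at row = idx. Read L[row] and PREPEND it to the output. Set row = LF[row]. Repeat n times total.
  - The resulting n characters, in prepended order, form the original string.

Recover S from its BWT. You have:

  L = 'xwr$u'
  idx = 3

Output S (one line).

LF mapping: 4 3 1 0 2
Walk LF starting at row 3, prepending L[row]:
  step 1: row=3, L[3]='$', prepend. Next row=LF[3]=0
  step 2: row=0, L[0]='x', prepend. Next row=LF[0]=4
  step 3: row=4, L[4]='u', prepend. Next row=LF[4]=2
  step 4: row=2, L[2]='r', prepend. Next row=LF[2]=1
  step 5: row=1, L[1]='w', prepend. Next row=LF[1]=3
Reversed output: wrux$

Answer: wrux$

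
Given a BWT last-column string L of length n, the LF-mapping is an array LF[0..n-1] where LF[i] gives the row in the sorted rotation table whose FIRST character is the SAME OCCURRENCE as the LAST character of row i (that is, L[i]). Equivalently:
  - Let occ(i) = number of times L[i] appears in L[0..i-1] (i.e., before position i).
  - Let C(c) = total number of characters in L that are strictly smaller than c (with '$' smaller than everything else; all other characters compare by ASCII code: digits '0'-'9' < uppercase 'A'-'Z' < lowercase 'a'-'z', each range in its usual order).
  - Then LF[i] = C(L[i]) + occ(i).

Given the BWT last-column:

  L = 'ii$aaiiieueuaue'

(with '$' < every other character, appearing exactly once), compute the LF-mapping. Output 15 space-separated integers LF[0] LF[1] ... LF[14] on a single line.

Answer: 7 8 0 1 2 9 10 11 4 12 5 13 3 14 6

Derivation:
Char counts: '$':1, 'a':3, 'e':3, 'i':5, 'u':3
C (first-col start): C('$')=0, C('a')=1, C('e')=4, C('i')=7, C('u')=12
L[0]='i': occ=0, LF[0]=C('i')+0=7+0=7
L[1]='i': occ=1, LF[1]=C('i')+1=7+1=8
L[2]='$': occ=0, LF[2]=C('$')+0=0+0=0
L[3]='a': occ=0, LF[3]=C('a')+0=1+0=1
L[4]='a': occ=1, LF[4]=C('a')+1=1+1=2
L[5]='i': occ=2, LF[5]=C('i')+2=7+2=9
L[6]='i': occ=3, LF[6]=C('i')+3=7+3=10
L[7]='i': occ=4, LF[7]=C('i')+4=7+4=11
L[8]='e': occ=0, LF[8]=C('e')+0=4+0=4
L[9]='u': occ=0, LF[9]=C('u')+0=12+0=12
L[10]='e': occ=1, LF[10]=C('e')+1=4+1=5
L[11]='u': occ=1, LF[11]=C('u')+1=12+1=13
L[12]='a': occ=2, LF[12]=C('a')+2=1+2=3
L[13]='u': occ=2, LF[13]=C('u')+2=12+2=14
L[14]='e': occ=2, LF[14]=C('e')+2=4+2=6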